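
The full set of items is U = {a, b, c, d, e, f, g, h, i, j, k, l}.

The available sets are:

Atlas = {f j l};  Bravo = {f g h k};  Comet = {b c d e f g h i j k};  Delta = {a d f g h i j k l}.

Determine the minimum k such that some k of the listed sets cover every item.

Comet and Delta cover everything between them: the union {a, b, c, d, e, f, g, h, i, j, k, l} is all of U.
No single set has all 12 items (the largest, Comet, has 10), so 2 is optimal.

2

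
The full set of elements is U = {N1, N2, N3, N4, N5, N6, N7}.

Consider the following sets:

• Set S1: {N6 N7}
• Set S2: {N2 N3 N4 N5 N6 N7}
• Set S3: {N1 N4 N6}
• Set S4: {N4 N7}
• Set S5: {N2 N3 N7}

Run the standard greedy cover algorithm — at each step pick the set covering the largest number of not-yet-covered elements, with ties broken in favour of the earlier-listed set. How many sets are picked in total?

Greedy: pick S2 (covers 6 new) → pick S3 (covers 1 new). Total picks: 2.

2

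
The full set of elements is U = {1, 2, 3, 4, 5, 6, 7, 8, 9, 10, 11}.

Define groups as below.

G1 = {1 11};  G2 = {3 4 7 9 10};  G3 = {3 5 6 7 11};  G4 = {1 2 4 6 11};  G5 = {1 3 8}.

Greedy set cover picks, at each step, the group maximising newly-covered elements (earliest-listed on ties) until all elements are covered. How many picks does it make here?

Greedy: pick G2 (covers 5 new) → pick G4 (covers 4 new) → pick G3 (covers 1 new) → pick G5 (covers 1 new). Total picks: 4.

4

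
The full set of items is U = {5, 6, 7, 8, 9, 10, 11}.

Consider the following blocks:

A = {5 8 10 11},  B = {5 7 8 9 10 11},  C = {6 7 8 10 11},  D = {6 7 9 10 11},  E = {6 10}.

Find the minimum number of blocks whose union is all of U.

Take {B, C}. Their union is {5, 6, 7, 8, 9, 10, 11}, which is all 7 items.
No single block has all 7 items (the largest, B, has 6), so 2 is optimal.

2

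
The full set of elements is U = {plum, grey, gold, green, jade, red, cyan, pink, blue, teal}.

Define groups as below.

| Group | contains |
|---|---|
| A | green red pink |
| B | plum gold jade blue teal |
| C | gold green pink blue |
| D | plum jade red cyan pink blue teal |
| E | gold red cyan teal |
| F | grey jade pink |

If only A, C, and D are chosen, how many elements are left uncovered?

Union of A, C, D = {plum, gold, green, jade, red, cyan, pink, blue, teal}.
Not covered: grey — 1 element.

1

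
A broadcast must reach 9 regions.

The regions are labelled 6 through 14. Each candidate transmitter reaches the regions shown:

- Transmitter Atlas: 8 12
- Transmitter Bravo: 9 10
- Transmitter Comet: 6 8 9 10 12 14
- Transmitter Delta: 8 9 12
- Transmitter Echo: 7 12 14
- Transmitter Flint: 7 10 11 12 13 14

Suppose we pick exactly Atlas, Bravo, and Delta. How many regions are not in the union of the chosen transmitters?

Union of Atlas, Bravo, Delta = {8, 9, 10, 12}.
Not covered: 6, 7, 11, 13, 14 — 5 regions.

5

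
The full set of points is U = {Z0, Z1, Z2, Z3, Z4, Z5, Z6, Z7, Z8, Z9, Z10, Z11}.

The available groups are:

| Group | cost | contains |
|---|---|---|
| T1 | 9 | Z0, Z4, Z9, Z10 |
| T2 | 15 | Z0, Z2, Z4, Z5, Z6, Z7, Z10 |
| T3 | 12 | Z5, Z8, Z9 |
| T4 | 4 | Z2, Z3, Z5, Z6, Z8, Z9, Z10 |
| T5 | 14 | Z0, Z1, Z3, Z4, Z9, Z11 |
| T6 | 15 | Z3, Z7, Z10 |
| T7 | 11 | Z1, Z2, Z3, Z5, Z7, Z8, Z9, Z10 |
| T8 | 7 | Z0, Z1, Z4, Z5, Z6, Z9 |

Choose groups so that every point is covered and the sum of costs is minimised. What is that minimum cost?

T4, T5, T7 together cover every point (T4 ∪ T5 ∪ T7 = {Z0, Z1, Z2, Z3, Z4, Z5, Z6, Z7, Z8, Z9, Z10, Z11}); total cost 4 + 14 + 11 = 29.
The greedy pick T4, T8, T7, T5 costs 36; no covering selection beats 29.

29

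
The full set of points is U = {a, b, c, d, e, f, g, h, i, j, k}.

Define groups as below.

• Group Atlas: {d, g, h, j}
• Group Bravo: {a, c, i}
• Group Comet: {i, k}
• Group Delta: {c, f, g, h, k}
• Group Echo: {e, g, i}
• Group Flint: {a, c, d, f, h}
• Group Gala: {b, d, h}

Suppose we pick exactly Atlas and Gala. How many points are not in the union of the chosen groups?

Union of Atlas, Gala = {b, d, g, h, j}.
Not covered: a, c, e, f, i, k — 6 points.

6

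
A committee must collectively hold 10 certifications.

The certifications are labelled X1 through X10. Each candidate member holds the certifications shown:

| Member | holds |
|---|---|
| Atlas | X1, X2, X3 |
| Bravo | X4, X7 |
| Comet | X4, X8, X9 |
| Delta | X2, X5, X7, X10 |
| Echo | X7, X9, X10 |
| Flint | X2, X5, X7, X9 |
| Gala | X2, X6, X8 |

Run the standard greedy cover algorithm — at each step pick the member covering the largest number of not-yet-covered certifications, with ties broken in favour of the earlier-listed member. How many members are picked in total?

4

Greedy: pick Delta (covers 4 new) → pick Comet (covers 3 new) → pick Atlas (covers 2 new) → pick Gala (covers 1 new). Total picks: 4.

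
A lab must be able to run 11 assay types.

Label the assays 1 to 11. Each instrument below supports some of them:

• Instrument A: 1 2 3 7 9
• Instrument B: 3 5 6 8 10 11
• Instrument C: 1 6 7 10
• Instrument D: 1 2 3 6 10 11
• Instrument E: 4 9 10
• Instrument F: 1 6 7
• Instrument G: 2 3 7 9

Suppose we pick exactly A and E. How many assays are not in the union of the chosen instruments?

4

Union of A, E = {1, 2, 3, 4, 7, 9, 10}.
Not covered: 5, 6, 8, 11 — 4 assays.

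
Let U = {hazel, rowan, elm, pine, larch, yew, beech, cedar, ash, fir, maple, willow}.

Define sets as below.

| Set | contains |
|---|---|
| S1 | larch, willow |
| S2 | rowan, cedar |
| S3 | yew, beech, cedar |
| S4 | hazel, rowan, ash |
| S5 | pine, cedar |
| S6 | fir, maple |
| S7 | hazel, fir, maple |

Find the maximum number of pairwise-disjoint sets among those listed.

S1, S4, S5, S6 are pairwise disjoint (S1={larch,willow}; S4={hazel,rowan,ash}; S5={pine,cedar}; S6={fir,maple}).
Every remaining set overlaps one of these, and no 5 of the listed sets are pairwise disjoint, so 4 is the maximum.

4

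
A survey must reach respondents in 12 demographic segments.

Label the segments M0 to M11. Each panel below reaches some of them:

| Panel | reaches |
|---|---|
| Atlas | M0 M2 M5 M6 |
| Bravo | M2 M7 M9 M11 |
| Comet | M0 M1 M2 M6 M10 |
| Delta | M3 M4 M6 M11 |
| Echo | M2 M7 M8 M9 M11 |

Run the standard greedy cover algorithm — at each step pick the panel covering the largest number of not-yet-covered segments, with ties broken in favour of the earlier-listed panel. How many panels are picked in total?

4

Greedy: pick Comet (covers 5 new) → pick Echo (covers 4 new) → pick Delta (covers 2 new) → pick Atlas (covers 1 new). Total picks: 4.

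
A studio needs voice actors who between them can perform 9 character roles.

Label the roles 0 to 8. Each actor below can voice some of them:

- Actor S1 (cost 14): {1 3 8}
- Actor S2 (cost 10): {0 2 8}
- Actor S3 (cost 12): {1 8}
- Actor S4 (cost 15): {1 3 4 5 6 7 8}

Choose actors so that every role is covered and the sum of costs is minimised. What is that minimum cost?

25

S2, S4 together cover every role (S2 ∪ S4 = {0, 1, 2, 3, 4, 5, 6, 7, 8}); total cost 10 + 15 = 25.
No covering selection has total cost below 25.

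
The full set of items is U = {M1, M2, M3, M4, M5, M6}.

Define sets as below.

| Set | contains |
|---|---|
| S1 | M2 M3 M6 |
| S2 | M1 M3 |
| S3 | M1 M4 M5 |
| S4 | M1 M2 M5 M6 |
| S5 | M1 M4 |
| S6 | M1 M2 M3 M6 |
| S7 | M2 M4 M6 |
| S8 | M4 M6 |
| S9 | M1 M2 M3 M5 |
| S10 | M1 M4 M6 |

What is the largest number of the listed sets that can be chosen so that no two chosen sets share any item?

S8, S9 are pairwise disjoint (S8={M4,M6}; S9={M1,M2,M3,M5}).
Every remaining set overlaps one of these, and no 3 of the listed sets are pairwise disjoint, so 2 is the maximum.

2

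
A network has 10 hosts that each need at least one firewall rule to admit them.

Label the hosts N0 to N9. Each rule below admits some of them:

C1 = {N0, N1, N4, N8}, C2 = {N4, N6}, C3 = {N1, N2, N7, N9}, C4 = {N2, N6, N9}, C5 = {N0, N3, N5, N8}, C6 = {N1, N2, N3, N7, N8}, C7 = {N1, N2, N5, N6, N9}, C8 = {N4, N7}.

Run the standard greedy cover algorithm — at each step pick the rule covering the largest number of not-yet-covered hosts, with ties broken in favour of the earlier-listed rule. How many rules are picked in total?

Greedy: pick C6 (covers 5 new) → pick C7 (covers 3 new) → pick C1 (covers 2 new). Total picks: 3.

3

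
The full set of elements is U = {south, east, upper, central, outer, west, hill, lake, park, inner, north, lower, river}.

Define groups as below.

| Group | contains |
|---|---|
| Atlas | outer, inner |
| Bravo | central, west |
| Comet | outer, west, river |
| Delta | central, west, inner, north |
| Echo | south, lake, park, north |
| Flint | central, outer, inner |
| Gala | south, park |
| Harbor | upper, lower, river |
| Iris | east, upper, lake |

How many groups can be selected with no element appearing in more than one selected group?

4

Atlas, Bravo, Gala, Iris are pairwise disjoint (Atlas={outer,inner}; Bravo={central,west}; Gala={south,park}; Iris={east,upper,lake}).
Every remaining group overlaps one of these, and no 5 of the listed groups are pairwise disjoint, so 4 is the maximum.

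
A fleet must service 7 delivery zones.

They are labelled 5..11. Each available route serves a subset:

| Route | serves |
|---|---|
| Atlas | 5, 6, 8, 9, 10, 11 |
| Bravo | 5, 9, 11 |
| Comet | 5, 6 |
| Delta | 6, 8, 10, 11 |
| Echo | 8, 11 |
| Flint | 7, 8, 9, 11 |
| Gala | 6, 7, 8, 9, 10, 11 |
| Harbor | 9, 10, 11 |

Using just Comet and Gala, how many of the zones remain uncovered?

0

Union of Comet, Gala = {5, 6, 7, 8, 9, 10, 11} — that's every zone, so 0 are uncovered.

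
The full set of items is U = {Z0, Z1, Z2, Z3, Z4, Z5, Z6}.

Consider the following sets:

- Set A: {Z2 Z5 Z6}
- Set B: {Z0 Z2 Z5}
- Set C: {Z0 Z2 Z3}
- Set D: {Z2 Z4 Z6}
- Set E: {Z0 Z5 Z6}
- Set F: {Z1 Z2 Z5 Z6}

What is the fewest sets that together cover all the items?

C and D and F together: C ∪ D ∪ F = {Z0, Z1, Z2, Z3, Z4, Z5, Z6} — every item is covered.
Only F contains Z1, so F is forced; the remaining 3 items need at least 2 more sets (each remaining set adds at most 2) — so at least 3 sets are needed, and 3 is optimal.

3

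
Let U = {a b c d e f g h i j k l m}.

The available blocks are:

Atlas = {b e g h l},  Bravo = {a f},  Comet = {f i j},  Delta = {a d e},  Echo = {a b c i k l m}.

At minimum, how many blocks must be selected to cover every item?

4

Atlas, Comet, Delta, and Echo cover everything between them: the union {a, b, c, d, e, f, g, h, i, j, k, l, m} is all of U.
No 3 of the 5 blocks cover everything (all 10 combinations miss at least one item), so 4 is optimal.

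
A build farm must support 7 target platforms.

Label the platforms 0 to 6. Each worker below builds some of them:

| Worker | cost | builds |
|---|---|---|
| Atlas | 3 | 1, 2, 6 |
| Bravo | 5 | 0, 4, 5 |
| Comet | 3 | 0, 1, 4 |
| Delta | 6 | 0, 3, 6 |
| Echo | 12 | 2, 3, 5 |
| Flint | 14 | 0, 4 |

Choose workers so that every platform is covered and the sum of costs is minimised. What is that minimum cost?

14

Atlas, Bravo, Delta together cover every platform (Atlas ∪ Bravo ∪ Delta = {0, 1, 2, 3, 4, 5, 6}); total cost 3 + 5 + 6 = 14.
The greedy pick Atlas, Comet, Bravo, Delta costs 17; no covering selection beats 14.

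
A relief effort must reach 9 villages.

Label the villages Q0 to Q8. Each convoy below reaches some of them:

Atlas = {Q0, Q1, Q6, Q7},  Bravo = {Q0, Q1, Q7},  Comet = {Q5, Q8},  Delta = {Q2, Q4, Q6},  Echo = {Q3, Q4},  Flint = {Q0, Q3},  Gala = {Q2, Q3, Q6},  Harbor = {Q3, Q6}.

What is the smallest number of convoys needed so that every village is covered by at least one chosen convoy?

4

Take {Bravo, Comet, Delta, Flint}. Their union is {Q0, Q1, Q2, Q3, Q4, Q5, Q6, Q7, Q8}, which is all 9 villages.
No 3 of the 8 convoys cover everything (all 56 combinations miss at least one village), so 4 is optimal.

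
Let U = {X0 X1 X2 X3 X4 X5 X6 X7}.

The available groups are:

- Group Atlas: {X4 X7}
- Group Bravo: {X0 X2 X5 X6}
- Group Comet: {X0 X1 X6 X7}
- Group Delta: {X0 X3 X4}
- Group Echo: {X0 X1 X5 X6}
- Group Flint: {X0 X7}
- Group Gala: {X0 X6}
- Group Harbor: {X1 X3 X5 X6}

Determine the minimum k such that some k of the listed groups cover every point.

3

Take {Bravo, Comet, Delta}. Their union is {X0, X1, X2, X3, X4, X5, X6, X7}, which is all 8 points.
Only Bravo contains X2, so Bravo is forced; the remaining 4 points need at least 2 more groups (each remaining group adds at most 2) — so at least 3 groups are needed, and 3 is optimal.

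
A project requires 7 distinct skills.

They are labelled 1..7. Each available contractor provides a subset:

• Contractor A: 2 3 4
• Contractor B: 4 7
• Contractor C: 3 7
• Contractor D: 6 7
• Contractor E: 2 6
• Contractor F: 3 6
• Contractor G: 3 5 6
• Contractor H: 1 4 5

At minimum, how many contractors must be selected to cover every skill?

Take {A, D, H}. Their union is {1, 2, 3, 4, 5, 6, 7}, which is all 7 skills.
Each contractor has at most 3 skills, and 2·3 = 6 < 7 — so at least 3 contractors are needed, and 3 is optimal.

3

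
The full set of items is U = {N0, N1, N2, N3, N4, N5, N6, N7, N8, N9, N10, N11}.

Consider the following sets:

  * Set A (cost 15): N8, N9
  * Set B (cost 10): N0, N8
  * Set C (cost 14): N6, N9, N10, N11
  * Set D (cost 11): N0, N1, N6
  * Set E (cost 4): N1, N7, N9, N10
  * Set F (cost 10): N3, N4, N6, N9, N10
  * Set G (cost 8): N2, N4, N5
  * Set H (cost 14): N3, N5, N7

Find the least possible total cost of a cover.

46

B, C, E, F, G together cover every item (B ∪ C ∪ E ∪ F ∪ G = {N0, N1, N2, N3, N4, N5, N6, N7, N8, N9, N10, N11}); total cost 10 + 14 + 4 + 10 + 8 = 46.
No covering selection has total cost below 46.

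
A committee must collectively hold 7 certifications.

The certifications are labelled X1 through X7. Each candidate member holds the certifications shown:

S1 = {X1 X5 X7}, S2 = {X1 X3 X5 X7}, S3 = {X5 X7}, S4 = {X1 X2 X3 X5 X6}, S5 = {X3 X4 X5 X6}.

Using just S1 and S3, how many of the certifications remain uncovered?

Union of S1, S3 = {X1, X5, X7}.
Not covered: X2, X3, X4, X6 — 4 certifications.

4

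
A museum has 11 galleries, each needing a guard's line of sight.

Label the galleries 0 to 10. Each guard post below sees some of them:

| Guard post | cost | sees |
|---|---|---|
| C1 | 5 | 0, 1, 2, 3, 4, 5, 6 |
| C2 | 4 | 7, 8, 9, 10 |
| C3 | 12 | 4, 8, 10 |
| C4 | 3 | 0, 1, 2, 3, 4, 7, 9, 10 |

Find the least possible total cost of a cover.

C1, C2 together cover every gallery (C1 ∪ C2 = {0, 1, 2, 3, 4, 5, 6, 7, 8, 9, 10}); total cost 5 + 4 = 9.
The greedy pick C4, C1, C2 costs 12; no covering selection beats 9.

9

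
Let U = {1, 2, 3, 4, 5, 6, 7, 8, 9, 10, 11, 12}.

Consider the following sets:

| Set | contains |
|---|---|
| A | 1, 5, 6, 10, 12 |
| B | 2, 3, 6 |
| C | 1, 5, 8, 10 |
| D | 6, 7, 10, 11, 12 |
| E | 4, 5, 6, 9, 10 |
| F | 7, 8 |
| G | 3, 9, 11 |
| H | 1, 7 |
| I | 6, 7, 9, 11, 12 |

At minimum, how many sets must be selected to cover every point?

4

B and C and D and E together: B ∪ C ∪ D ∪ E = {1, 2, 3, 4, 5, 6, 7, 8, 9, 10, 11, 12} — every point is covered.
Only B contains 2, so B is forced; the remaining 9 points need at least 3 more sets (each remaining set adds at most 4) — so at least 4 sets are needed, and 4 is optimal.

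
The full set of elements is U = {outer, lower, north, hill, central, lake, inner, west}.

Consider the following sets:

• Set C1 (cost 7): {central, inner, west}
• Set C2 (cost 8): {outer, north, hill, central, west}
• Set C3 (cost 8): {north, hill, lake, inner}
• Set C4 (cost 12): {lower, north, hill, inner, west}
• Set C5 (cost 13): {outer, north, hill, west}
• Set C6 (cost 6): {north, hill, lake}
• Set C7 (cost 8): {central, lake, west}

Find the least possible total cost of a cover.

26

C2, C4, C6 together cover every element (C2 ∪ C4 ∪ C6 = {outer, lower, north, hill, central, lake, inner, west}); total cost 8 + 12 + 6 = 26.
The greedy pick C2, C3, C4 costs 28; no covering selection beats 26.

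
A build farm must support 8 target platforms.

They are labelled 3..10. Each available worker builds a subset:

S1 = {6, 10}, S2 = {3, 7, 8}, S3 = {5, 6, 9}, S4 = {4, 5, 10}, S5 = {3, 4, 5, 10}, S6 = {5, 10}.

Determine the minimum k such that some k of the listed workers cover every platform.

S2 and S3 and S4 together: S2 ∪ S3 ∪ S4 = {3, 4, 5, 6, 7, 8, 9, 10} — every platform is covered.
Only S2 contains 7, so S2 is forced; the remaining 5 platforms need at least 2 more workers (each remaining worker adds at most 3) — so at least 3 workers are needed, and 3 is optimal.

3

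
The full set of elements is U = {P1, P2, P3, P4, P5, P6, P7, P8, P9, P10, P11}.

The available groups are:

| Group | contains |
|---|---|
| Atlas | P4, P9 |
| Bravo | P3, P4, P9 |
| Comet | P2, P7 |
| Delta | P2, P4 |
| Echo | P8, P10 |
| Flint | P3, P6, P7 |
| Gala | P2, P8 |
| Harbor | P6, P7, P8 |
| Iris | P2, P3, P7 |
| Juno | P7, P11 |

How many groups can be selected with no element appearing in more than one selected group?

3

Bravo, Comet, Echo are pairwise disjoint (Bravo={P3,P4,P9}; Comet={P2,P7}; Echo={P8,P10}).
Every remaining group overlaps one of these, and no 4 of the listed groups are pairwise disjoint, so 3 is the maximum.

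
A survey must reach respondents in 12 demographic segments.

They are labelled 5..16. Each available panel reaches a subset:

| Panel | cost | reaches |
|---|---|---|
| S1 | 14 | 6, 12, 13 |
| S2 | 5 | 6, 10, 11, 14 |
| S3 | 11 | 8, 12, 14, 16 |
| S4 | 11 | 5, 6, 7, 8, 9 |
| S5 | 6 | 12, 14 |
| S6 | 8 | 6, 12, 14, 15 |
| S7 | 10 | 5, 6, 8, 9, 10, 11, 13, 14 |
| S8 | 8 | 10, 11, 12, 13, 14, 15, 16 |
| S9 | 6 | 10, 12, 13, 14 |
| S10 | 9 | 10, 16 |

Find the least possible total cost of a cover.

S4, S8 together cover every segment (S4 ∪ S8 = {5, 6, 7, 8, 9, 10, 11, 12, 13, 14, 15, 16}); total cost 11 + 8 = 19.
No covering selection has total cost below 19.

19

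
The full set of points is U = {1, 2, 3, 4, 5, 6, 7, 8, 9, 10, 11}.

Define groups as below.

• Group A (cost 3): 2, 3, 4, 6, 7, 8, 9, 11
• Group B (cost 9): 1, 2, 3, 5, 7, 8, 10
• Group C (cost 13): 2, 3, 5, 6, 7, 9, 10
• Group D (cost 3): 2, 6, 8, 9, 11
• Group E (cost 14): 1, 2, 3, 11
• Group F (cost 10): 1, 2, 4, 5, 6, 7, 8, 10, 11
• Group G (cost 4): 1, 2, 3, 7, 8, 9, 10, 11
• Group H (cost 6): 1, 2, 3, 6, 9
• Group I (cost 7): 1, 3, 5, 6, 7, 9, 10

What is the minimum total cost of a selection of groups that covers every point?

10

A, I together cover every point (A ∪ I = {1, 2, 3, 4, 5, 6, 7, 8, 9, 10, 11}); total cost 3 + 7 = 10.
The greedy pick A, G, I costs 14; no covering selection beats 10.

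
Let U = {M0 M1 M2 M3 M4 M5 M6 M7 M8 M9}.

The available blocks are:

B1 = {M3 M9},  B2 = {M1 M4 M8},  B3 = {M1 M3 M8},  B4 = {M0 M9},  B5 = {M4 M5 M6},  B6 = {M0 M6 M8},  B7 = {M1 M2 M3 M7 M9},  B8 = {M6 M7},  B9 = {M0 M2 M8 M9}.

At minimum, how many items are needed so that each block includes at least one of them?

The 3 items {M6, M8, M9} hit every block.
The blocks B1, B2, B8 are pairwise disjoint, so any hitting set needs a separate item for each — at least 3. Hence 3 is optimal.

3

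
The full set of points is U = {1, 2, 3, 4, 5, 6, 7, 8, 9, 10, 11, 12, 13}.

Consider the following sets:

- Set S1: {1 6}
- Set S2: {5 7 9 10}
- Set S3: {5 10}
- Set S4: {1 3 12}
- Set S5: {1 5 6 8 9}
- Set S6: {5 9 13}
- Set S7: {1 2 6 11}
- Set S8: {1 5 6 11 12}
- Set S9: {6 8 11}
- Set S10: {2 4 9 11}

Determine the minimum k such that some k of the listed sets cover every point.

5

S2 and S4 and S5 and S6 and S10 together: S2 ∪ S4 ∪ S5 ∪ S6 ∪ S10 = {1, 2, 3, 4, 5, 6, 7, 8, 9, 10, 11, 12, 13} — every point is covered.
No 4 of the 10 sets cover everything (all 210 combinations miss at least one point), so 5 is optimal.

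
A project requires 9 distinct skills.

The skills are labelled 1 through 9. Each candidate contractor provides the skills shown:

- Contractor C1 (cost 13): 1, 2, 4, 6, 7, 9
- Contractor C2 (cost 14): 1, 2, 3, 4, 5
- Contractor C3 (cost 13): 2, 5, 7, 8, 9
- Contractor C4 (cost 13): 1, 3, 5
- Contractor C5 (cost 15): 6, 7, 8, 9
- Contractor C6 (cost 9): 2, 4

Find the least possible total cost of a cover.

C2, C5 together cover every skill (C2 ∪ C5 = {1, 2, 3, 4, 5, 6, 7, 8, 9}); total cost 14 + 15 = 29.
The greedy pick C1, C3, C4 costs 39; no covering selection beats 29.

29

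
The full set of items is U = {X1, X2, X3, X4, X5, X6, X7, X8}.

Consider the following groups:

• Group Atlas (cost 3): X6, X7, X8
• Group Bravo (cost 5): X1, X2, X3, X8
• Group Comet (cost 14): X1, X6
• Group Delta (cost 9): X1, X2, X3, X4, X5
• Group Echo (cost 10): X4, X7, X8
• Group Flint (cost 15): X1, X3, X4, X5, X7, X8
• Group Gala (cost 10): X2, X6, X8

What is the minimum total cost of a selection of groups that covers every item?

Atlas, Delta together cover every item (Atlas ∪ Delta = {X1, X2, X3, X4, X5, X6, X7, X8}); total cost 3 + 9 = 12.
The greedy pick Atlas, Bravo, Delta costs 17; no covering selection beats 12.

12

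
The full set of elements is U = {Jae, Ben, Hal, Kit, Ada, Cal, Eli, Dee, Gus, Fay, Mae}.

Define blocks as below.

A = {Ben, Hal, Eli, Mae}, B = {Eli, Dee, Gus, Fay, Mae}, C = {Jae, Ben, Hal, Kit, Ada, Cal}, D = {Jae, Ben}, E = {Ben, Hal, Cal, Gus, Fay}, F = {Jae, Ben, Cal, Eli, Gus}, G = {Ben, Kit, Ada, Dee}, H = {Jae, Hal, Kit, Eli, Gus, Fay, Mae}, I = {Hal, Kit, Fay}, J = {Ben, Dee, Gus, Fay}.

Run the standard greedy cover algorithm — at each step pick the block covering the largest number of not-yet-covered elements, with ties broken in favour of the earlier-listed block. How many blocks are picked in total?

Greedy: pick H (covers 7 new) → pick C (covers 3 new) → pick B (covers 1 new). Total picks: 3.
(The true minimum cover uses only 2 blocks, so greedy is not optimal here.)

3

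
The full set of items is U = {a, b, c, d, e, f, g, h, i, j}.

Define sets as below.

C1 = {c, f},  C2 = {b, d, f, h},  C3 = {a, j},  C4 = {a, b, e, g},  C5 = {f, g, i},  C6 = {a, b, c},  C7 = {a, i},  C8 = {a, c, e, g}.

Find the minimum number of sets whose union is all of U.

C2, C3, C5, and C8 cover everything between them: the union {a, b, c, d, e, f, g, h, i, j} is all of U.
No 3 of the 8 sets cover everything (all 56 combinations miss at least one item), so 4 is optimal.

4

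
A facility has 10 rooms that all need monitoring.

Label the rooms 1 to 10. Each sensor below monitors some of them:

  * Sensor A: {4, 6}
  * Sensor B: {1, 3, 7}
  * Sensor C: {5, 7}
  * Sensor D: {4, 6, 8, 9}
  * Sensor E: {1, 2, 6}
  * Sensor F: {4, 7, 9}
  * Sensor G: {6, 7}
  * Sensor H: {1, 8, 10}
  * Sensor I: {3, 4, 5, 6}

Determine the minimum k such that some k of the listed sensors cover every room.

4

E and F and H and I together: E ∪ F ∪ H ∪ I = {1, 2, 3, 4, 5, 6, 7, 8, 9, 10} — every room is covered.
Only E contains 2, so E is forced; the remaining 7 rooms need at least 3 more sensors (each remaining sensor adds at most 3) — so at least 4 sensors are needed, and 4 is optimal.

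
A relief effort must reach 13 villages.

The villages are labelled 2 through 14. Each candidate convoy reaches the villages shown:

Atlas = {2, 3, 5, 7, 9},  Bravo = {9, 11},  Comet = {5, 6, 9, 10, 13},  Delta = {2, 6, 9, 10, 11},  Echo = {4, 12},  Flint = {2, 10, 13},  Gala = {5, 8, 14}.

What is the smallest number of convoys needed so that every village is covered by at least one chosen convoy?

Atlas and Comet and Delta and Echo and Gala together: Atlas ∪ Comet ∪ Delta ∪ Echo ∪ Gala = {2, 3, 4, 5, 6, 7, 8, 9, 10, 11, 12, 13, 14} — every village is covered.
No 4 of the 7 convoys cover everything (all 35 combinations miss at least one village), so 5 is optimal.

5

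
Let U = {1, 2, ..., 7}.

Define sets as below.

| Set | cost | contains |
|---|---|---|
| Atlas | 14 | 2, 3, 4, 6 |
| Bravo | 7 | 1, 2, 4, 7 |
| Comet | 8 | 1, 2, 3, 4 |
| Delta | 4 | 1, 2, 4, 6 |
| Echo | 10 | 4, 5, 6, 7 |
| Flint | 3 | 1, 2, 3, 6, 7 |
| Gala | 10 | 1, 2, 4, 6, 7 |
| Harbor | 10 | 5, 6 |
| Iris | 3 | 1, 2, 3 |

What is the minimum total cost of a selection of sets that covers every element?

13

Echo, Flint together cover every element (Echo ∪ Flint = {1, 2, 3, 4, 5, 6, 7}); total cost 10 + 3 = 13.
The greedy pick Flint, Delta, Echo costs 17; no covering selection beats 13.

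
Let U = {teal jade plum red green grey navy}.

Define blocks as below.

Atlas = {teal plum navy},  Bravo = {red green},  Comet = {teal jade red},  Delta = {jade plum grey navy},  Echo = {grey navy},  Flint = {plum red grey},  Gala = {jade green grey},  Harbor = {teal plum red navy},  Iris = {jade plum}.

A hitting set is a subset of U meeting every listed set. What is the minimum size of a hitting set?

3

Take H = {jade, red, navy}. Each listed block contains at least one of these, so H is a hitting set of size 3.
The blocks Bravo, Echo, Iris are pairwise disjoint, so any hitting set needs a separate element for each — at least 3. Hence 3 is optimal.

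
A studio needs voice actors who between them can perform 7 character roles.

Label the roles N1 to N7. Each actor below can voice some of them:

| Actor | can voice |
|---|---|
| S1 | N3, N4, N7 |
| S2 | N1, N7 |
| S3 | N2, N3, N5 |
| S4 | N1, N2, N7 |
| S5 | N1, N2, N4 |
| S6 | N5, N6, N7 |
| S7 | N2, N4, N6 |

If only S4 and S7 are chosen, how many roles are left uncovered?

Union of S4, S7 = {N1, N2, N4, N6, N7}.
Not covered: N3, N5 — 2 roles.

2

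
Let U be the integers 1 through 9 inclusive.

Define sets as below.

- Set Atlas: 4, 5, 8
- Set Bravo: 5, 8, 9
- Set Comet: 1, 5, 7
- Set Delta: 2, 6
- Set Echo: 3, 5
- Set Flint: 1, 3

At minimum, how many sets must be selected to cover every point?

Take {Atlas, Bravo, Comet, Delta, Flint}. Their union is {1, 2, 3, 4, 5, 6, 7, 8, 9}, which is all 9 points.
No 4 of the 6 sets cover everything (all 15 combinations miss at least one point), so 5 is optimal.

5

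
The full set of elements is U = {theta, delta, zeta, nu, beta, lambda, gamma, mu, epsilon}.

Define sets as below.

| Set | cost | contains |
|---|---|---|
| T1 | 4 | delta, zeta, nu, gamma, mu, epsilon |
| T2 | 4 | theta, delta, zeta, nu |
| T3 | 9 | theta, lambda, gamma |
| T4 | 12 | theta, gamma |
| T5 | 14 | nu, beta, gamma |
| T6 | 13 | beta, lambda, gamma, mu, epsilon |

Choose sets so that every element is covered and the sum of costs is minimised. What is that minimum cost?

T2, T6 together cover every element (T2 ∪ T6 = {theta, delta, zeta, nu, beta, lambda, gamma, mu, epsilon}); total cost 4 + 13 = 17.
The greedy pick T1, T2, T6 costs 21; no covering selection beats 17.

17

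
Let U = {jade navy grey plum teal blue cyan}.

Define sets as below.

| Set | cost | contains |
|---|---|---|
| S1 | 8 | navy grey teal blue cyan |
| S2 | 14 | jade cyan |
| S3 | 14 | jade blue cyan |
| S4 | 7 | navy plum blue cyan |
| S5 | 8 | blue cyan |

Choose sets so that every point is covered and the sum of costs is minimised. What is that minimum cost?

29

S1, S3, S4 together cover every point (S1 ∪ S3 ∪ S4 = {jade, navy, grey, plum, teal, blue, cyan}); total cost 8 + 14 + 7 = 29.
No covering selection has total cost below 29.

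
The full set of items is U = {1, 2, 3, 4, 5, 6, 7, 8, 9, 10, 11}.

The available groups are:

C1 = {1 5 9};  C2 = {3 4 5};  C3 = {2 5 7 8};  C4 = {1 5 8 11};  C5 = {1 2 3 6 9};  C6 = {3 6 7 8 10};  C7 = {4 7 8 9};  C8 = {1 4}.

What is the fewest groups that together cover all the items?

4

C4 and C5 and C6 and C8 together: C4 ∪ C5 ∪ C6 ∪ C8 = {1, 2, 3, 4, 5, 6, 7, 8, 9, 10, 11} — every item is covered.
No 3 of the 8 groups cover everything (all 56 combinations miss at least one item), so 4 is optimal.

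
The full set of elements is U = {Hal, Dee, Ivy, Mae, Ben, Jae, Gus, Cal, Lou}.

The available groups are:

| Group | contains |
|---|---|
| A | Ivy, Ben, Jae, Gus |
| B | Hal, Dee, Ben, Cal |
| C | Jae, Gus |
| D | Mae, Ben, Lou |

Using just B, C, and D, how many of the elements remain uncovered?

1

Union of B, C, D = {Hal, Dee, Mae, Ben, Jae, Gus, Cal, Lou}.
Not covered: Ivy — 1 element.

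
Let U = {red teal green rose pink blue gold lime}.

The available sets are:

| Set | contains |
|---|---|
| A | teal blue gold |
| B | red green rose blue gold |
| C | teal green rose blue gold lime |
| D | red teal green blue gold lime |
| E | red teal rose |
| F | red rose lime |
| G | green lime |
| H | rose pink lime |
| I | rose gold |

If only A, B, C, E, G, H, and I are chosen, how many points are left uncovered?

Union of A, B, C, E, G, H, I = {red, teal, green, rose, pink, blue, gold, lime} — that's every point, so 0 are uncovered.

0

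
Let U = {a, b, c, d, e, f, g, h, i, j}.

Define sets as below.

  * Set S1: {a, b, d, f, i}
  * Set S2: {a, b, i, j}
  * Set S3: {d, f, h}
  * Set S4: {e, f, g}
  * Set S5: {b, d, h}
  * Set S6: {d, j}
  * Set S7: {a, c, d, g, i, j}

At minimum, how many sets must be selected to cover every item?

3

S4 and S5 and S7 together: S4 ∪ S5 ∪ S7 = {a, b, c, d, e, f, g, h, i, j} — every item is covered.
Only S7 contains c, so S7 is forced; the remaining 4 items need at least 2 more sets (each remaining set adds at most 2) — so at least 3 sets are needed, and 3 is optimal.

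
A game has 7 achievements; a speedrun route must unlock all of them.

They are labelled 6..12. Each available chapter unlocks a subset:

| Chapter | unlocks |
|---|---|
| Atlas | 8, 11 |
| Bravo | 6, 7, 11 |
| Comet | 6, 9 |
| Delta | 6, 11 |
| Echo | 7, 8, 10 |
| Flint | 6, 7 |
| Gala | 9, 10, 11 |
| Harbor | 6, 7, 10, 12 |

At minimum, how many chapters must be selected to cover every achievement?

Atlas and Comet and Harbor together: Atlas ∪ Comet ∪ Harbor = {6, 7, 8, 9, 10, 11, 12} — every achievement is covered.
Only Harbor contains 12, so Harbor is forced; the remaining 3 achievements need at least 2 more chapters (each remaining chapter adds at most 2) — so at least 3 chapters are needed, and 3 is optimal.

3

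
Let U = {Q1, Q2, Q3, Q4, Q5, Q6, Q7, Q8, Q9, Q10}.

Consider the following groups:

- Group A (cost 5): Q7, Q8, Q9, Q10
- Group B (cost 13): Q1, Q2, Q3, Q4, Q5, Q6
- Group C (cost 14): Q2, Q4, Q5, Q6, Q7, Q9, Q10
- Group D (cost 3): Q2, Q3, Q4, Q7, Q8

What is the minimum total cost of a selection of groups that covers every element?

A, B together cover every element (A ∪ B = {Q1, Q2, Q3, Q4, Q5, Q6, Q7, Q8, Q9, Q10}); total cost 5 + 13 = 18.
The greedy pick D, A, B costs 21; no covering selection beats 18.

18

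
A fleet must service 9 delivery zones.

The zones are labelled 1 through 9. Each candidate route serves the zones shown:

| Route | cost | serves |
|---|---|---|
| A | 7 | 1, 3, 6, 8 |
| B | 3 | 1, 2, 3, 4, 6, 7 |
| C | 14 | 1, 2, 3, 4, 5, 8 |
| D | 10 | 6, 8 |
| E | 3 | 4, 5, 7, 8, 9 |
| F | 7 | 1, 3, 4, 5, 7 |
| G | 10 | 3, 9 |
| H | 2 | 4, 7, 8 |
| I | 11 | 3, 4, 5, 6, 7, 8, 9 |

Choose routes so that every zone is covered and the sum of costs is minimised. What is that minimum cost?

6

B, E together cover every zone (B ∪ E = {1, 2, 3, 4, 5, 6, 7, 8, 9}); total cost 3 + 3 = 6.
No covering selection has total cost below 6.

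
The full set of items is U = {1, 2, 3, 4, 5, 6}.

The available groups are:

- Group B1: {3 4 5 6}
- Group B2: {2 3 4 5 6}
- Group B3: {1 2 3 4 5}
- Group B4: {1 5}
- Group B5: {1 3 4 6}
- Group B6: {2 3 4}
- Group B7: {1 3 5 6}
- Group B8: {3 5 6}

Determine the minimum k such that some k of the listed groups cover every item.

2

Take {B2, B7}. Their union is {1, 2, 3, 4, 5, 6}, which is all 6 items.
No single group has all 6 items (the largest, B2, has 5), so 2 is optimal.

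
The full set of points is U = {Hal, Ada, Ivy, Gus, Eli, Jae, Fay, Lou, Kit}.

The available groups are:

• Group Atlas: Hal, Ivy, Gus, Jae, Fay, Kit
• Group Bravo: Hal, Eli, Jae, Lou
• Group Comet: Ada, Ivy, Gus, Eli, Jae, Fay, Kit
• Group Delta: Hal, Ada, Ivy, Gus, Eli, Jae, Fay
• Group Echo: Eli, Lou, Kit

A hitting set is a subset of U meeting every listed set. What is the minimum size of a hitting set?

2

The 2 points {Gus, Lou} hit every group.
No single point lies in every group, so at least 2 are needed and 2 is optimal.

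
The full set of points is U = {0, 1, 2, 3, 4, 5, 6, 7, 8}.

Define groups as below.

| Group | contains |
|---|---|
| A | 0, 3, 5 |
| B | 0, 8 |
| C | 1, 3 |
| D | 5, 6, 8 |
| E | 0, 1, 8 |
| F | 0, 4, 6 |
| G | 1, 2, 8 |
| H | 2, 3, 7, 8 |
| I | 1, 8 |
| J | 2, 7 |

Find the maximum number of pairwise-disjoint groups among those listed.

C, D, J are pairwise disjoint (C={1,3}; D={5,6,8}; J={2,7}).
Every remaining group overlaps one of these, and no 4 of the listed groups are pairwise disjoint, so 3 is the maximum.

3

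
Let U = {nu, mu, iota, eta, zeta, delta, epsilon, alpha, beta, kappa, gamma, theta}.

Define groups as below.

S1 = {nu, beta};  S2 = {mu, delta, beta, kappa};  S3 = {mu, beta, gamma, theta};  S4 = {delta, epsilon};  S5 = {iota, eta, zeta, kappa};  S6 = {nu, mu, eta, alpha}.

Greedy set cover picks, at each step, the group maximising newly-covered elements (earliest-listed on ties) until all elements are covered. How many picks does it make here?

5

Greedy: pick S2 (covers 4 new) → pick S5 (covers 3 new) → pick S3 (covers 2 new) → pick S6 (covers 2 new) → pick S4 (covers 1 new). Total picks: 5.
(The true minimum cover uses only 4 groups, so greedy is not optimal here.)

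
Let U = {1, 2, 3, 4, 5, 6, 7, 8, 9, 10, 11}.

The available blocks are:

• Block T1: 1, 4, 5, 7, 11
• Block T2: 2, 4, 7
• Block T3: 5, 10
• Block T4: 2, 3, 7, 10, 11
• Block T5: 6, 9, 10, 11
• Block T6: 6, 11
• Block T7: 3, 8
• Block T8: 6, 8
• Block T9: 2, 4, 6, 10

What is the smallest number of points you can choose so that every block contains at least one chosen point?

4

The 4 points {2, 5, 8, 11} hit every block.
The blocks T2, T3, T6, T7 are pairwise disjoint, so any hitting set needs a separate point for each — at least 4. Hence 4 is optimal.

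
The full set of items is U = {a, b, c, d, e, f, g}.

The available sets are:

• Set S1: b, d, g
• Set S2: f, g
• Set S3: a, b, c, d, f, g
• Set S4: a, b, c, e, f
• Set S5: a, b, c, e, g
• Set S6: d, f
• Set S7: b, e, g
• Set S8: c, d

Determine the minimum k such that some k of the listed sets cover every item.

2

S5 and S6 together: S5 ∪ S6 = {a, b, c, d, e, f, g} — every item is covered.
No single set has all 7 items (the largest, S3, has 6), so 2 is optimal.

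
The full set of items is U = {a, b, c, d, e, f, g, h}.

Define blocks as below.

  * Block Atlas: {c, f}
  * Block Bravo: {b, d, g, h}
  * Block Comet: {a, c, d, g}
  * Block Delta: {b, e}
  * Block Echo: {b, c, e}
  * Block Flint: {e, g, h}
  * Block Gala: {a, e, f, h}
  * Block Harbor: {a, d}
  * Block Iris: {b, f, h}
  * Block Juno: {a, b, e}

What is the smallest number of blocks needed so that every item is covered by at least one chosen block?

Comet, Flint, and Iris cover everything between them: the union {a, b, c, d, e, f, g, h} is all of U.
No 2 of the 10 blocks cover everything (all 45 combinations miss at least one item), so 3 is optimal.

3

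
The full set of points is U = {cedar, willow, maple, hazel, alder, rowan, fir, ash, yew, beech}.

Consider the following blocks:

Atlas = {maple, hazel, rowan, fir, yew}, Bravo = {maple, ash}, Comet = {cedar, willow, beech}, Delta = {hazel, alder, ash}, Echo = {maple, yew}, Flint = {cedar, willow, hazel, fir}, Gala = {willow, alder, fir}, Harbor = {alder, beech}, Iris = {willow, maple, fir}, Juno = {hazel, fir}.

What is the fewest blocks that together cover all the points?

Atlas and Comet and Delta together: Atlas ∪ Comet ∪ Delta = {cedar, willow, maple, hazel, alder, rowan, fir, ash, yew, beech} — every point is covered.
Only Atlas contains rowan, so Atlas is forced; the remaining 5 points need at least 2 more blocks (each remaining block adds at most 3) — so at least 3 blocks are needed, and 3 is optimal.

3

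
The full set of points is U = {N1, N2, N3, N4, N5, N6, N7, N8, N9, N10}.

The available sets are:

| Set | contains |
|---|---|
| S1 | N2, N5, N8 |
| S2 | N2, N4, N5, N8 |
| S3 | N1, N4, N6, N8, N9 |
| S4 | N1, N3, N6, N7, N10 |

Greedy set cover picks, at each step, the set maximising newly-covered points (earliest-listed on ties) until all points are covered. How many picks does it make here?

Greedy: pick S3 (covers 5 new) → pick S4 (covers 3 new) → pick S1 (covers 2 new). Total picks: 3.

3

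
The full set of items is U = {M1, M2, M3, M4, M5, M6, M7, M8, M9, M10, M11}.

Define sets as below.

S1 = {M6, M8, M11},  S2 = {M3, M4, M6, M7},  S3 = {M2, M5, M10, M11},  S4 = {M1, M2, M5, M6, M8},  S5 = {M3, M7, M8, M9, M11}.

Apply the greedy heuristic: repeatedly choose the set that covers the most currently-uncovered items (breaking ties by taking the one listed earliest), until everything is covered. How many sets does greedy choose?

Greedy: pick S4 (covers 5 new) → pick S5 (covers 4 new) → pick S2 (covers 1 new) → pick S3 (covers 1 new). Total picks: 4.

4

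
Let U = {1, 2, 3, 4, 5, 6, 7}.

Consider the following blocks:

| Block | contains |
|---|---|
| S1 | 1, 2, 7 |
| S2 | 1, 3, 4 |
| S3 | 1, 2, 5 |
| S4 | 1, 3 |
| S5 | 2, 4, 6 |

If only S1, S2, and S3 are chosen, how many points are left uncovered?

Union of S1, S2, S3 = {1, 2, 3, 4, 5, 7}.
Not covered: 6 — 1 point.

1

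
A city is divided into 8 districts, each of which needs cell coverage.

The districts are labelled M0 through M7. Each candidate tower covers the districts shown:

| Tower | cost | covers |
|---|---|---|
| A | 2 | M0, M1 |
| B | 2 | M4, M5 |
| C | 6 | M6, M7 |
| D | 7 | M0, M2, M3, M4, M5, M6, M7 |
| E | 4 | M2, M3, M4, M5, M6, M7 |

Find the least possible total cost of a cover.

A, E together cover every district (A ∪ E = {M0, M1, M2, M3, M4, M5, M6, M7}); total cost 2 + 4 = 6.
No covering selection has total cost below 6.

6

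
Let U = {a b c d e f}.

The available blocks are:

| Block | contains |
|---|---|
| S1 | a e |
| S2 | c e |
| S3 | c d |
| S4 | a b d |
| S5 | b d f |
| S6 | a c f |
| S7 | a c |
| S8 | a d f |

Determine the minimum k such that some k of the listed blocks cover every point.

3

S1, S4, and S6 cover everything between them: the union {a, b, c, d, e, f} is all of U.
No 2 of the 8 blocks cover everything (all 28 combinations miss at least one point), so 3 is optimal.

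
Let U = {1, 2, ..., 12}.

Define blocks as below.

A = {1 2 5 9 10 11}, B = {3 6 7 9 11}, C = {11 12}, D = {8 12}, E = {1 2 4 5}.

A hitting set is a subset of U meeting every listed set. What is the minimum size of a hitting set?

3

The 3 items {4, 8, 11} hit every block.
The blocks B, D, E are pairwise disjoint, so any hitting set needs a separate item for each — at least 3. Hence 3 is optimal.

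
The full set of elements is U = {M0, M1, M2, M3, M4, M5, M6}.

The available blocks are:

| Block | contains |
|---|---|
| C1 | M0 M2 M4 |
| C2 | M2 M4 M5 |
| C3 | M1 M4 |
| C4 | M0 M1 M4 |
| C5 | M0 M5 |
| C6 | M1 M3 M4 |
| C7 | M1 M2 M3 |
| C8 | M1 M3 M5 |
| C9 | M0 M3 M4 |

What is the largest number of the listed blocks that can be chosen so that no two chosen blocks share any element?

C1, C8 are pairwise disjoint (C1={M0,M2,M4}; C8={M1,M3,M5}).
Every remaining block overlaps one of these, and no 3 of the listed blocks are pairwise disjoint, so 2 is the maximum.

2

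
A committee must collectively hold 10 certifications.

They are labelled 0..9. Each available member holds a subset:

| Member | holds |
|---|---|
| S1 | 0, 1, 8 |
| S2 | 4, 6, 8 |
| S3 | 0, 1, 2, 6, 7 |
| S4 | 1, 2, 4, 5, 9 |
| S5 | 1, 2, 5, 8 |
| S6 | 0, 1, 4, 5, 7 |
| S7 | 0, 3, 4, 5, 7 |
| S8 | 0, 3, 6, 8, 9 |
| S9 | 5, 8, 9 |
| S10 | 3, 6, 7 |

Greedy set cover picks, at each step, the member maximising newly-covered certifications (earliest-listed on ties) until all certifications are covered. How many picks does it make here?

3

Greedy: pick S3 (covers 5 new) → pick S4 (covers 3 new) → pick S8 (covers 2 new). Total picks: 3.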